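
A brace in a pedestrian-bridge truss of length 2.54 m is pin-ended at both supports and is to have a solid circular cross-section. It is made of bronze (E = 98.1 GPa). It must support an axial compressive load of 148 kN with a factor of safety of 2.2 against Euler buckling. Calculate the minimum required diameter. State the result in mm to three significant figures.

d ≈ 81.5 mm

Required P_cr = n·P = 2.2 × 148 = 325.6 kN
L_e = K·L = 1 × 2.54 = 2.540 m
Required I = P_cr·L_e²/(π²E) = 3.256×10^5 × 2.540² / (π² × 9.81×10^10) = 2.170×10^-6 m⁴
I_req = 2.170×10^6 mm⁴
Solid circle: I = πd⁴/64  ⇒  d = (64I/π)^(1/4) = (64×2.170×10^6/π)^(1/4) = 81.5 mm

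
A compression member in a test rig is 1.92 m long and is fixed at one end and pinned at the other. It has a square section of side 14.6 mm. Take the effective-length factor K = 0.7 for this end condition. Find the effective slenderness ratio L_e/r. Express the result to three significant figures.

λ ≈ 319

For a square r = a/√12 = 14.6/√12 = 4.215 mm
L_e = K·L = 0.7 × 1.92 m = 1.344 m = 1344.0 mm
λ = L_e / r_min = 1344.0 / 4.215 = 319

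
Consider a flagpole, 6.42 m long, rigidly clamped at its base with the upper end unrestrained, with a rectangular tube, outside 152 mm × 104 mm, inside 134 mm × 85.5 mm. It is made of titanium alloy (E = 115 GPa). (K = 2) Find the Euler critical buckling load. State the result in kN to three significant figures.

P_cr ≈ 50.0 kN

Weak-axis I_min = (h_o·b_o³ − h_i·b_i³)/12 with b_o = 104, b_i = 85.50 mm (shorter outer/inner sides).
I_min = (152×104³ − 134.0×85.50³)/12 = 7.269×10^6 mm⁴
I = 7.269×10^6 mm⁴ = 7.269×10^-6 m⁴
Effective length L_e = K·L = 2 × 6.42 = 12.84 m
P_cr = π²EI / L_e² = π² × 115×10⁹ × 7.269×10^-6 / 12.84² = 5.004×10^4 N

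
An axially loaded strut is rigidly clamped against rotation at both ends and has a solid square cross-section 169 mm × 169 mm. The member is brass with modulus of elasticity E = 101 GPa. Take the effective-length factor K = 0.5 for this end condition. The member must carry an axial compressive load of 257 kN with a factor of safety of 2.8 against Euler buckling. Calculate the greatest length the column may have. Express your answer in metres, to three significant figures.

I = a⁴/12 = 169⁴/12 = 6.798×10^7 mm⁴
I = 6.798×10^-5 m⁴
Required critical load P_cr = n·P = 2.8 × 257 = 719.6 kN = 7.196×10^5 N
From P_cr = π²EI/(K·L)²:  L = (1/K)·√(π²EI/P_cr) = (1/0.5)·√(π²×1.01×10^11×6.798×10^-5/7.196×10^5)
L = 19.4 m

L_max ≈ 19.4 m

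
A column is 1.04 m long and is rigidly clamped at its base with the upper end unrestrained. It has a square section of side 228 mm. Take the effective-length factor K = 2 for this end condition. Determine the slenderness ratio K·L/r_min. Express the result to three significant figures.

λ ≈ 31.6

For a square r = a/√12 = 228/√12 = 65.82 mm
L_e = K·L = 2 × 1.04 m = 2.080 m = 2080.0 mm
λ = L_e / r_min = 2080.0 / 65.82 = 31.6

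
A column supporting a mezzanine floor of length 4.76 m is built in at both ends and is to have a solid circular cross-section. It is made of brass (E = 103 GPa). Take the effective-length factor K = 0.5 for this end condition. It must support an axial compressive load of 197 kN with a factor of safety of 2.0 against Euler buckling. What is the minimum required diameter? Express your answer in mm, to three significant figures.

Required P_cr = n·P = 2.0 × 197 = 394.0 kN
L_e = K·L = 0.5 × 4.76 = 2.380 m
Required I = P_cr·L_e²/(π²E) = 3.940×10^5 × 2.380² / (π² × 1.03×10^11) = 2.195×10^-6 m⁴
I_req = 2.195×10^6 mm⁴
Solid circle: I = πd⁴/64  ⇒  d = (64I/π)^(1/4) = (64×2.195×10^6/π)^(1/4) = 81.8 mm

d ≈ 81.8 mm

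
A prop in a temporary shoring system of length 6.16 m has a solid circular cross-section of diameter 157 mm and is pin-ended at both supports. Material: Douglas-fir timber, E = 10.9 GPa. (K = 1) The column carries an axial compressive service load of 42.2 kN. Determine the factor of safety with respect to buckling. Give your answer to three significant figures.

n ≈ 2.00

I = πd⁴/64 = π×157⁴/64 = 2.982×10^7 mm⁴
I = 2.982×10^7 mm⁴ = 2.982×10^-5 m⁴
Effective length L_e = K·L = 1 × 6.16 = 6.160 m
P_cr = π²EI / L_e² = π² × 10.9×10⁹ × 2.982×10^-5 / 6.160² = 8.455×10^4 N
Factor of safety n = P_cr / P = 84.554 / 42.2 = 2.00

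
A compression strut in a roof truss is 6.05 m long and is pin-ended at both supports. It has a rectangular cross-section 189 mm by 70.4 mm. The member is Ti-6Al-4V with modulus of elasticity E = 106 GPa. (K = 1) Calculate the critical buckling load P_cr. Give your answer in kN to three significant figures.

Buckling occurs about the weak axis: I_min = h·b³/12 with b = 70.4 mm (the shorter side).
I_min = 189×70.4³/12 = 5.495×10^6 mm⁴
I = 5.495×10^6 mm⁴ = 5.495×10^-6 m⁴
Effective length L_e = K·L = 1 × 6.05 = 6.050 m
P_cr = π²EI / L_e² = π² × 106×10⁹ × 5.495×10^-6 / 6.050² = 1.571×10^5 N

P_cr ≈ 157 kN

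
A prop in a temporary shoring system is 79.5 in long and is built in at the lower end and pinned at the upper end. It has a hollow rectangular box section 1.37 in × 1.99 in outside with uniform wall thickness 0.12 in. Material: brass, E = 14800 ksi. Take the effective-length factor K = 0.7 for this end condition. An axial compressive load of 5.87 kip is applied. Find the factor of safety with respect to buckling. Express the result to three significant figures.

Inner dimensions: h_i = 1.99 − 2×0.12 = 1.750 in, b_i = 1.37 − 2×0.12 = 1.130 in
Weak-axis I_min = (h_o·b_o³ − h_i·b_i³)/12 with b_o = 1.37, b_i = 1.130 in (shorter outer/inner sides).
I_min = (1.99×1.37³ − 1.750×1.130³)/12 = 0.2160 in⁴
Effective length L_e = K·L = 0.7 × 79.5 = 55.65 in
P_cr = π²EI / L_e² = π² × 14800×10³ × 0.2160 / 55.65² = 1.019×10^4 lb
Factor of safety n = P_cr / P = 10.188 / 5.87 = 1.74

n ≈ 1.74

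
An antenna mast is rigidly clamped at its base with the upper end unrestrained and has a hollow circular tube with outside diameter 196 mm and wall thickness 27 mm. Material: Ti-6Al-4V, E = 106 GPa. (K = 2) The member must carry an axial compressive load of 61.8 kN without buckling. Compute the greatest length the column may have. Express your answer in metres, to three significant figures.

L_max ≈ 14.9 m

Inner diameter d_i = 196 − 2×27 = 142.0 mm
I = π(d_o⁴ − d_i⁴)/64 = π(196⁴ − 142.0⁴)/64 = 5.248×10^7 mm⁴
I = 5.248×10^-5 m⁴
At the buckling limit P_cr = P = 6.180×10^4 N
From P_cr = π²EI/(K·L)²:  L = (1/K)·√(π²EI/P_cr) = (1/2)·√(π²×1.06×10^11×5.248×10^-5/6.180×10^4)
L = 14.9 m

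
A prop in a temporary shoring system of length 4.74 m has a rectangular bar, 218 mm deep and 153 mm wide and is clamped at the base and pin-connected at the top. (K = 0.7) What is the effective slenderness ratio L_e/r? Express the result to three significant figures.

λ ≈ 75.1

Buckling occurs about the weak axis: I_min = h·b³/12 with b = 153 mm (the shorter side).
I_min = 218×153³/12 = 6.507×10^7 mm⁴
A = 3.335×10^4 mm²;  r_min = √(I/A) = √(6.507×10^7/3.335×10^4) = 44.17 mm
L_e = K·L = 0.7 × 4.74 m = 3.318 m = 3318.0 mm
λ = L_e / r_min = 3318.0 / 44.17 = 75.1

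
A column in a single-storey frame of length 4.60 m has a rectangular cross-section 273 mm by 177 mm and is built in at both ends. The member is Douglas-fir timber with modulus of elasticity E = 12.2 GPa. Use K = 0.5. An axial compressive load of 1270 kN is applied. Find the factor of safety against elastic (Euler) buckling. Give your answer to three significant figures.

Buckling occurs about the weak axis: I_min = h·b³/12 with b = 177 mm (the shorter side).
I_min = 273×177³/12 = 1.262×10^8 mm⁴
I = 1.262×10^8 mm⁴ = 1.262×10^-4 m⁴
Effective length L_e = K·L = 0.5 × 4.60 = 2.300 m
P_cr = π²EI / L_e² = π² × 12.2×10⁹ × 1.262×10^-4 / 2.300² = 2.871×10^6 N
Factor of safety n = P_cr / P = 2871.5 / 1270 = 2.26

n ≈ 2.26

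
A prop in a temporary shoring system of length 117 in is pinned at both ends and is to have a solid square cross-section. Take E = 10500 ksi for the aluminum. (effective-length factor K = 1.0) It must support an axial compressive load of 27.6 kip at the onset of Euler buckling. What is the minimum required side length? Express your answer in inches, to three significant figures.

a ≈ 2.57 in

L_e = K·L = 1 × 117 = 117.0 in
Required I = P_cr·L_e²/(π²E) = 2.760×10^4 × 117.0² / (π² × 1.05×10^7) = 3.646 in⁴
Solid square: I = a⁴/12  ⇒  a = (12I)^(1/4) = (12×3.646)^(1/4) = 2.57 in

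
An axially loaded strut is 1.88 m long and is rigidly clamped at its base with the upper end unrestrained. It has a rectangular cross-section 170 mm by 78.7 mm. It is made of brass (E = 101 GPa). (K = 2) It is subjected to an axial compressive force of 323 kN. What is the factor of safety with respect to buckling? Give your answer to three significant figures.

Buckling occurs about the weak axis: I_min = h·b³/12 with b = 78.7 mm (the shorter side).
I_min = 170×78.7³/12 = 6.905×10^6 mm⁴
I = 6.905×10^6 mm⁴ = 6.905×10^-6 m⁴
Effective length L_e = K·L = 2 × 1.88 = 3.760 m
P_cr = π²EI / L_e² = π² × 101×10⁹ × 6.905×10^-6 / 3.760² = 4.869×10^5 N
Factor of safety n = P_cr / P = 486.90 / 323 = 1.51

n ≈ 1.51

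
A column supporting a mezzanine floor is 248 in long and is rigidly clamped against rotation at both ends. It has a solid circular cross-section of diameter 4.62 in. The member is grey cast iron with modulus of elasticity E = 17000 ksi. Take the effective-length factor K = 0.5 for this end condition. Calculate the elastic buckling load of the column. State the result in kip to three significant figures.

I = πd⁴/64 = π×4.62⁴/64 = 22.36 in⁴
Effective length L_e = K·L = 0.5 × 248 = 124.0 in
P_cr = π²EI / L_e² = π² × 17000×10³ × 22.36 / 124.0² = 2.440×10^5 lb

P_cr ≈ 244 kip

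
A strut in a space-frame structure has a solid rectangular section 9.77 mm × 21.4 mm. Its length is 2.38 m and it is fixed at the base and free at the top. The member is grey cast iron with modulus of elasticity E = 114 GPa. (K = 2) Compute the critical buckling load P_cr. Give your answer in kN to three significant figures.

Buckling occurs about the weak axis: I_min = h·b³/12 with b = 9.77 mm (the shorter side).
I_min = 21.4×9.77³/12 = 1.663×10^3 mm⁴
I = 1.663×10^3 mm⁴ = 1.663×10^-9 m⁴
Effective length L_e = K·L = 2 × 2.38 = 4.760 m
P_cr = π²EI / L_e² = π² × 114×10⁹ × 1.663×10^-9 / 4.760² = 82.59 N

P_cr ≈ 0.0826 kN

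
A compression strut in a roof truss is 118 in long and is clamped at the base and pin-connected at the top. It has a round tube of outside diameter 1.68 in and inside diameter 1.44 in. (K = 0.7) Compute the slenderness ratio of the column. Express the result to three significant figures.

d_o = 1.68 in, d_i = 1.44 in
I = π(d_o⁴ − d_i⁴)/64 = π(1.68⁴ − 1.440⁴)/64 = 0.1800 in⁴
A = 0.5881 in²;  r_min = √(I/A) = √(0.1800/0.5881) = 0.5532 in
L_e = K·L = 0.7 × 118 = 82.60 in
λ = L_e / r_min = 82.600 / 0.5532 = 149

λ ≈ 149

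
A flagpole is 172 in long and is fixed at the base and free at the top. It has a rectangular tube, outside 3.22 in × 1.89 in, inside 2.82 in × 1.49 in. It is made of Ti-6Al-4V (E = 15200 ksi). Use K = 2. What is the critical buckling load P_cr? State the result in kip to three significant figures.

P_cr ≈ 1.31 kip

Weak-axis I_min = (h_o·b_o³ − h_i·b_i³)/12 with b_o = 1.89, b_i = 1.490 in (shorter outer/inner sides).
I_min = (3.22×1.89³ − 2.820×1.490³)/12 = 1.034 in⁴
Effective length L_e = K·L = 2 × 172 = 344.0 in
P_cr = π²EI / L_e² = π² × 15200×10³ × 1.034 / 344.0² = 1.311×10^3 lb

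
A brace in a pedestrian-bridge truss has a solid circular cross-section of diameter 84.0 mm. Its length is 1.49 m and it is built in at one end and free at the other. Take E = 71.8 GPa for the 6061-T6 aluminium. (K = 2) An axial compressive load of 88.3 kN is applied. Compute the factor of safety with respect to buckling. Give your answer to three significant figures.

I = πd⁴/64 = π×84.0⁴/64 = 2.444×10^6 mm⁴
I = 2.444×10^6 mm⁴ = 2.444×10^-6 m⁴
Effective length L_e = K·L = 2 × 1.49 = 2.980 m
P_cr = π²EI / L_e² = π² × 71.8×10⁹ × 2.444×10^-6 / 2.980² = 1.950×10^5 N
Factor of safety n = P_cr / P = 195.02 / 88.3 = 2.21

n ≈ 2.21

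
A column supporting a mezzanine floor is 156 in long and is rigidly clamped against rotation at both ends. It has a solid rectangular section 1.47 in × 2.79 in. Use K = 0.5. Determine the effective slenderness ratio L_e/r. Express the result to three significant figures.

For a rectangle r_min = b/√12 = 1.47/√12 = 0.4244 in
L_e = K·L = 0.5 × 156 = 78.00 in
λ = L_e / r_min = 78.000 / 0.4244 = 184

λ ≈ 184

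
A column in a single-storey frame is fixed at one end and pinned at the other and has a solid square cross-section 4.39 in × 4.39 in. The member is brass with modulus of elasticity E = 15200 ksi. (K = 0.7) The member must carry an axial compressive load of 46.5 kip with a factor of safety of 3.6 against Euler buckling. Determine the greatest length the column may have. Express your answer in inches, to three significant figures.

L_max ≈ 238 in

I = a⁴/12 = 4.39⁴/12 = 30.95 in⁴
Required critical load P_cr = n·P = 3.6 × 46.5 = 167.4 kip = 1.674×10^5 lb
From P_cr = π²EI/(K·L)²:  L = (1/K)·√(π²EI/P_cr) = (1/0.7)·√(π²×1.52×10^7×30.95/1.674×10^5)
L = 238 in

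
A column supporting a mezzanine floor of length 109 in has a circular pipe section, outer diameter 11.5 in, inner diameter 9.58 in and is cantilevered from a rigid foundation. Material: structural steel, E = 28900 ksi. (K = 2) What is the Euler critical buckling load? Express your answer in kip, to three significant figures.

P_cr ≈ 2670 kip

d_o = 11.5 in, d_i = 9.58 in
I = π(d_o⁴ − d_i⁴)/64 = π(11.5⁴ − 9.580⁴)/64 = 445.1 in⁴
Effective length L_e = K·L = 2 × 109 = 218.0 in
P_cr = π²EI / L_e² = π² × 28900×10³ × 445.1 / 218.0² = 2.671×10^6 lb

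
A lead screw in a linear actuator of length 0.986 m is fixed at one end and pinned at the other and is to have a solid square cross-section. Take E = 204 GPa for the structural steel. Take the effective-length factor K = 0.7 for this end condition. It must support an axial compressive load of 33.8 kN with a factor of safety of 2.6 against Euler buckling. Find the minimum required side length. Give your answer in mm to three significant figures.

a ≈ 22.3 mm

Required P_cr = n·P = 2.6 × 33.8 = 87.88 kN
L_e = K·L = 0.7 × 0.986 = 0.6902 m
Required I = P_cr·L_e²/(π²E) = 8.788×10^4 × 0.6902² / (π² × 2.04×10^11) = 2.079×10^-8 m⁴
I_req = 2.079×10^4 mm⁴
Solid square: I = a⁴/12  ⇒  a = (12I)^(1/4) = (12×2.079×10^4)^(1/4) = 22.3 mm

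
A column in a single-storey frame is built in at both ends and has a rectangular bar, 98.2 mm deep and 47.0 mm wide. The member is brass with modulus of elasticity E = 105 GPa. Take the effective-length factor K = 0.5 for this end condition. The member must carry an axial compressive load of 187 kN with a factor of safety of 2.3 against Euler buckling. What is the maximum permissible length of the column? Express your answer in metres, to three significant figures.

Buckling occurs about the weak axis: I_min = h·b³/12 with b = 47.0 mm (the shorter side).
I_min = 98.2×47.0³/12 = 8.496×10^5 mm⁴
I = 8.496×10^-7 m⁴
Required critical load P_cr = n·P = 2.3 × 187 = 430.1 kN = 4.301×10^5 N
From P_cr = π²EI/(K·L)²:  L = (1/K)·√(π²EI/P_cr) = (1/0.5)·√(π²×1.05×10^11×8.496×10^-7/4.301×10^5)
L = 2.86 m

L_max ≈ 2.86 m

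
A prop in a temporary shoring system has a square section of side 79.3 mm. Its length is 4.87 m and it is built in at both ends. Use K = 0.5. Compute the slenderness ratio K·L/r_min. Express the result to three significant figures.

λ ≈ 106

For a square r = a/√12 = 79.3/√12 = 22.89 mm
L_e = K·L = 0.5 × 4.87 m = 2.435 m = 2435.0 mm
λ = L_e / r_min = 2435.0 / 22.89 = 106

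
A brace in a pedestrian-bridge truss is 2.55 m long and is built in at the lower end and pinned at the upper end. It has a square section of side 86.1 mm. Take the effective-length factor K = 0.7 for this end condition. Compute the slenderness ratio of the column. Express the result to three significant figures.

I = a⁴/12 = 86.1⁴/12 = 4.580×10^6 mm⁴
A = 7.413×10^3 mm²;  r_min = √(I/A) = √(4.580×10^6/7.413×10^3) = 24.85 mm
L_e = K·L = 0.7 × 2.55 m = 1.785 m = 1785.0 mm
λ = L_e / r_min = 1785.0 / 24.85 = 71.8

λ ≈ 71.8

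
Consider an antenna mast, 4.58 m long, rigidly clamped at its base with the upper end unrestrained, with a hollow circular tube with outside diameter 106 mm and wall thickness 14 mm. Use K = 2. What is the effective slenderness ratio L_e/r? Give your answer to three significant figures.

λ ≈ 278

Inner diameter d_i = 106 − 2×14 = 78.00 mm
I = π(d_o⁴ − d_i⁴)/64 = π(106⁴ − 78.00⁴)/64 = 4.380×10^6 mm⁴
A = 4.046×10^3 mm²;  r_min = √(I/A) = √(4.380×10^6/4.046×10^3) = 32.90 mm
L_e = K·L = 2 × 4.58 m = 9.160 m = 9160.0 mm
λ = L_e / r_min = 9160.0 / 32.90 = 278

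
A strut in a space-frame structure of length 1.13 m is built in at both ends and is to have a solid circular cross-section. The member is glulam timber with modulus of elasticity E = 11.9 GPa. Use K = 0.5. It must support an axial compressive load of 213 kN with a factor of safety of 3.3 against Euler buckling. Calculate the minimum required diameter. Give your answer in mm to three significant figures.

Required P_cr = n·P = 3.3 × 213 = 702.9 kN
L_e = K·L = 0.5 × 1.13 = 0.5650 m
Required I = P_cr·L_e²/(π²E) = 7.029×10^5 × 0.5650² / (π² × 1.19×10^10) = 1.910×10^-6 m⁴
I_req = 1.910×10^6 mm⁴
Solid circle: I = πd⁴/64  ⇒  d = (64I/π)^(1/4) = (64×1.910×10^6/π)^(1/4) = 79.0 mm

d ≈ 79.0 mm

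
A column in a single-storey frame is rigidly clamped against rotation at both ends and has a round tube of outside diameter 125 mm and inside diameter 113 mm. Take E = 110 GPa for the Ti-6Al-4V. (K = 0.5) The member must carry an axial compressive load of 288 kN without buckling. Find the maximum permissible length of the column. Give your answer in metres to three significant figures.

L_max ≈ 7.75 m

d_o = 125 mm, d_i = 113 mm
I = π(d_o⁴ − d_i⁴)/64 = π(125⁴ − 113.0⁴)/64 = 3.981×10^6 mm⁴
I = 3.981×10^-6 m⁴
At the buckling limit P_cr = P = 2.880×10^5 N
From P_cr = π²EI/(K·L)²:  L = (1/K)·√(π²EI/P_cr) = (1/0.5)·√(π²×1.10×10^11×3.981×10^-6/2.880×10^5)
L = 7.75 m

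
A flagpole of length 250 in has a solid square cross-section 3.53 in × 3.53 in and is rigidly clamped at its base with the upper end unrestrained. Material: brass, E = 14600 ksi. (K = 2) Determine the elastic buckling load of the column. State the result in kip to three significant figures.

P_cr ≈ 7.46 kip

I = a⁴/12 = 3.53⁴/12 = 12.94 in⁴
Effective length L_e = K·L = 2 × 250 = 500.0 in
P_cr = π²EI / L_e² = π² × 14600×10³ × 12.94 / 500.0² = 7.458×10^3 lb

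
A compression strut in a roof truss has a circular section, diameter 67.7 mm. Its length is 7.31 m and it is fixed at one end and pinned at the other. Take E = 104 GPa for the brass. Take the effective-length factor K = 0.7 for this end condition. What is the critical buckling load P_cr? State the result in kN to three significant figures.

P_cr ≈ 40.4 kN

I = πd⁴/64 = π×67.7⁴/64 = 1.031×10^6 mm⁴
I = 1.031×10^6 mm⁴ = 1.031×10^-6 m⁴
Effective length L_e = K·L = 0.7 × 7.31 = 5.117 m
P_cr = π²EI / L_e² = π² × 104×10⁹ × 1.031×10^-6 / 5.117² = 4.042×10^4 N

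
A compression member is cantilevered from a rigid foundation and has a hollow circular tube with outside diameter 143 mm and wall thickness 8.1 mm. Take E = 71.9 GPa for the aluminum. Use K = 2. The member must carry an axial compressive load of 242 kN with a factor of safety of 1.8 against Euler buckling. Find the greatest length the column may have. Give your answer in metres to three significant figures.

L_max ≈ 1.79 m

Inner diameter d_i = 143 − 2×8.1 = 126.8 mm
I = π(d_o⁴ − d_i⁴)/64 = π(143⁴ − 126.8⁴)/64 = 7.837×10^6 mm⁴
I = 7.837×10^-6 m⁴
Required critical load P_cr = n·P = 1.8 × 242 = 435.6 kN = 4.356×10^5 N
From P_cr = π²EI/(K·L)²:  L = (1/K)·√(π²EI/P_cr) = (1/2)·√(π²×7.19×10^10×7.837×10^-6/4.356×10^5)
L = 1.79 m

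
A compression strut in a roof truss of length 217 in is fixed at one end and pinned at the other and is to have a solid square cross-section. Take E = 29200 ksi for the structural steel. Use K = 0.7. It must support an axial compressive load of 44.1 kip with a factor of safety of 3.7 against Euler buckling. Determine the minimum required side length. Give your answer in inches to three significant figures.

Required P_cr = n·P = 3.7 × 44.1 = 163.2 kip
L_e = K·L = 0.7 × 217 = 151.9 in
Required I = P_cr·L_e²/(π²E) = 1.632×10^5 × 151.9² / (π² × 2.92×10^7) = 13.06 in⁴
Solid square: I = a⁴/12  ⇒  a = (12I)^(1/4) = (12×13.06)^(1/4) = 3.54 in

a ≈ 3.54 in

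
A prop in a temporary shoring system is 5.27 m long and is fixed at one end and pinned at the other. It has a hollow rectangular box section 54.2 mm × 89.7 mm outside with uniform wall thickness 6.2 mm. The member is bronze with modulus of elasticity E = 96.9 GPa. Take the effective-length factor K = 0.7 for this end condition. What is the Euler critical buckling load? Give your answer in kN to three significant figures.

P_cr ≈ 50.6 kN

Inner dimensions: h_i = 89.7 − 2×6.2 = 77.30 mm, b_i = 54.2 − 2×6.2 = 41.80 mm
Weak-axis I_min = (h_o·b_o³ − h_i·b_i³)/12 with b_o = 54.2, b_i = 41.80 mm (shorter outer/inner sides).
I_min = (89.7×54.2³ − 77.30×41.80³)/12 = 7.197×10^5 mm⁴
I = 7.197×10^5 mm⁴ = 7.197×10^-7 m⁴
Effective length L_e = K·L = 0.7 × 5.27 = 3.689 m
P_cr = π²EI / L_e² = π² × 96.9×10⁹ × 7.197×10^-7 / 3.689² = 5.058×10^4 N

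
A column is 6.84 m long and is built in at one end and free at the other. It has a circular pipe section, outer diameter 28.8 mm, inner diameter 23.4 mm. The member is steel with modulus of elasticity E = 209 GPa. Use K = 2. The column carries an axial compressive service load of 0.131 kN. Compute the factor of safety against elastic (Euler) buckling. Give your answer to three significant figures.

n ≈ 1.60

d_o = 28.8 mm, d_i = 23.4 mm
I = π(d_o⁴ − d_i⁴)/64 = π(28.8⁴ − 23.40⁴)/64 = 1.905×10^4 mm⁴
I = 1.905×10^4 mm⁴ = 1.905×10^-8 m⁴
Effective length L_e = K·L = 2 × 6.84 = 13.68 m
P_cr = π²EI / L_e² = π² × 209×10⁹ × 1.905×10^-8 / 13.68² = 210.0 N
Factor of safety n = P_cr / P = 0.21001 / 0.131 = 1.60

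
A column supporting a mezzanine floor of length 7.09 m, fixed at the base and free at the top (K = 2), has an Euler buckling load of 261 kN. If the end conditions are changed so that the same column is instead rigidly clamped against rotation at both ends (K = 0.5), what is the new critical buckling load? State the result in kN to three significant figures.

P_cr ≈ 4180 kN

P_cr ∝ 1/K², so P_cr,new = P_cr,old × (K_old/K_new)² = 261 × (2/0.5)²
= 261 × 16.00 = 4180 kN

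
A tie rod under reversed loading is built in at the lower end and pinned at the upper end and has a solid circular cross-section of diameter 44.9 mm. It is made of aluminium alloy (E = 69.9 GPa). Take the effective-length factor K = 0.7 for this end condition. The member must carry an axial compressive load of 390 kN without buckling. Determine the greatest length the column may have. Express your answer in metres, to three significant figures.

L_max ≈ 0.849 m

I = πd⁴/64 = π×44.9⁴/64 = 1.995×10^5 mm⁴
I = 1.995×10^-7 m⁴
At the buckling limit P_cr = P = 3.900×10^5 N
From P_cr = π²EI/(K·L)²:  L = (1/K)·√(π²EI/P_cr) = (1/0.7)·√(π²×6.99×10^10×1.995×10^-7/3.900×10^5)
L = 0.849 m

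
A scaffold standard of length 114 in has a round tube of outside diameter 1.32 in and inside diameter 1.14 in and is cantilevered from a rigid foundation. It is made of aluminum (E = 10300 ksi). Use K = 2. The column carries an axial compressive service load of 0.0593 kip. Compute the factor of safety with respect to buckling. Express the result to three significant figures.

d_o = 1.32 in, d_i = 1.14 in
I = π(d_o⁴ − d_i⁴)/64 = π(1.32⁴ − 1.140⁴)/64 = 6.612×10^-2 in⁴
Effective length L_e = K·L = 2 × 114 = 228.0 in
P_cr = π²EI / L_e² = π² × 10300×10³ × 6.612×10^-2 / 228.0² = 129.3 lb
Factor of safety n = P_cr / P = 0.12930 / 0.0593 = 2.18

n ≈ 2.18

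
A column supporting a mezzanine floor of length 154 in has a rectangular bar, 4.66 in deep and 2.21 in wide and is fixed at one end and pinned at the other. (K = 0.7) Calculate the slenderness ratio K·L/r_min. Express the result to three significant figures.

For a rectangle r_min = b/√12 = 2.21/√12 = 0.6380 in
L_e = K·L = 0.7 × 154 = 107.8 in
λ = L_e / r_min = 107.80 / 0.6380 = 169

λ ≈ 169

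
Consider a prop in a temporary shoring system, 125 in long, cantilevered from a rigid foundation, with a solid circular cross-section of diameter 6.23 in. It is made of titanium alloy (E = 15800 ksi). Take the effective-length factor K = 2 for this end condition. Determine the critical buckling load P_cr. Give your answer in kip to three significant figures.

P_cr ≈ 185 kip

I = πd⁴/64 = π×6.23⁴/64 = 73.95 in⁴
Effective length L_e = K·L = 2 × 125 = 250.0 in
P_cr = π²EI / L_e² = π² × 15800×10³ × 73.95 / 250.0² = 1.845×10^5 lb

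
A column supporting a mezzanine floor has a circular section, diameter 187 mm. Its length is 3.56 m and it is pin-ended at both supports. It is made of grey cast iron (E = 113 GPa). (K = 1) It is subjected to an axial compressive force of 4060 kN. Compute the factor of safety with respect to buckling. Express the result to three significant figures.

n ≈ 1.30

I = πd⁴/64 = π×187⁴/64 = 6.003×10^7 mm⁴
I = 6.003×10^7 mm⁴ = 6.003×10^-5 m⁴
Effective length L_e = K·L = 1 × 3.56 = 3.560 m
P_cr = π²EI / L_e² = π² × 113×10⁹ × 6.003×10^-5 / 3.560² = 5.282×10^6 N
Factor of safety n = P_cr / P = 5282.2 / 4060 = 1.30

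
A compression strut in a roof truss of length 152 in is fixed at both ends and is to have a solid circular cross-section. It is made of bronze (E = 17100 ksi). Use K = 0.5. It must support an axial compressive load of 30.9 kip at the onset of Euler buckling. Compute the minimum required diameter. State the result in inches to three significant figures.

L_e = K·L = 0.5 × 152 = 76.00 in
Required I = P_cr·L_e²/(π²E) = 3.090×10^4 × 76.00² / (π² × 1.71×10^7) = 1.058 in⁴
Solid circle: I = πd⁴/64  ⇒  d = (64I/π)^(1/4) = (64×1.058/π)^(1/4) = 2.15 in

d ≈ 2.15 in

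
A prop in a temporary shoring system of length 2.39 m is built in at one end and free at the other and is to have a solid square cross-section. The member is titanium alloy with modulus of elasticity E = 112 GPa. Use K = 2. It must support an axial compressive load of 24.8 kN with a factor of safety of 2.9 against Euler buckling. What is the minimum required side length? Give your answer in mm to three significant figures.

Required P_cr = n·P = 2.9 × 24.8 = 71.92 kN
L_e = K·L = 2 × 2.39 = 4.780 m
Required I = P_cr·L_e²/(π²E) = 7.192×10^4 × 4.780² / (π² × 1.12×10^11) = 1.487×10^-6 m⁴
I_req = 1.487×10^6 mm⁴
Solid square: I = a⁴/12  ⇒  a = (12I)^(1/4) = (12×1.487×10^6)^(1/4) = 65.0 mm

a ≈ 65.0 mm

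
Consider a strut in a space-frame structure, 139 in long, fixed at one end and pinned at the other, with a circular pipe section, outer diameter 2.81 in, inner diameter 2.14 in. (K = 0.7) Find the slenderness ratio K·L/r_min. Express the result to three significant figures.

λ ≈ 110

d_o = 2.81 in, d_i = 2.14 in
I = π(d_o⁴ − d_i⁴)/64 = π(2.81⁴ − 2.140⁴)/64 = 2.031 in⁴
A = 2.605 in²;  r_min = √(I/A) = √(2.031/2.605) = 0.8830 in
L_e = K·L = 0.7 × 139 = 97.30 in
λ = L_e / r_min = 97.300 / 0.8830 = 110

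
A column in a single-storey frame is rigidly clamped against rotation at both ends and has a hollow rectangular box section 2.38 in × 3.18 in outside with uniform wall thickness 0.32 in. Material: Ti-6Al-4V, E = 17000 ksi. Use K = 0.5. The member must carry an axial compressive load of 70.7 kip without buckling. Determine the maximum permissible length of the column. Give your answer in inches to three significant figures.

L_max ≈ 153 in

Inner dimensions: h_i = 3.18 − 2×0.32 = 2.540 in, b_i = 2.38 − 2×0.32 = 1.740 in
Weak-axis I_min = (h_o·b_o³ − h_i·b_i³)/12 with b_o = 2.38, b_i = 1.740 in (shorter outer/inner sides).
I_min = (3.18×2.38³ − 2.540×1.740³)/12 = 2.457 in⁴
At the buckling limit P_cr = P = 7.070×10^4 lb
From P_cr = π²EI/(K·L)²:  L = (1/K)·√(π²EI/P_cr) = (1/0.5)·√(π²×1.70×10^7×2.457/7.070×10^4)
L = 153 in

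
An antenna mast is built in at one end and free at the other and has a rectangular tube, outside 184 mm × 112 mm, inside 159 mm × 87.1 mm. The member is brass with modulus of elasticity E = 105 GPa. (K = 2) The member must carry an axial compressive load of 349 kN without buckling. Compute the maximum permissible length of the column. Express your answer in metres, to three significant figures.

Weak-axis I_min = (h_o·b_o³ − h_i·b_i³)/12 with b_o = 112, b_i = 87.10 mm (shorter outer/inner sides).
I_min = (184×112³ − 159.0×87.10³)/12 = 1.279×10^7 mm⁴
I = 1.279×10^-5 m⁴
At the buckling limit P_cr = P = 3.490×10^5 N
From P_cr = π²EI/(K·L)²:  L = (1/K)·√(π²EI/P_cr) = (1/2)·√(π²×1.05×10^11×1.279×10^-5/3.490×10^5)
L = 3.08 m

L_max ≈ 3.08 m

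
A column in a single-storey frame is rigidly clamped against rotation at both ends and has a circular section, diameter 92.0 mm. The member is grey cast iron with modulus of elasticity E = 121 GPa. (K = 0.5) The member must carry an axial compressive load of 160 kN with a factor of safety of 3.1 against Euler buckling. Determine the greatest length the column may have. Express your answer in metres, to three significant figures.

I = πd⁴/64 = π×92.0⁴/64 = 3.517×10^6 mm⁴
I = 3.517×10^-6 m⁴
Required critical load P_cr = n·P = 3.1 × 160 = 496.0 kN = 4.960×10^5 N
From P_cr = π²EI/(K·L)²:  L = (1/K)·√(π²EI/P_cr) = (1/0.5)·√(π²×1.21×10^11×3.517×10^-6/4.960×10^5)
L = 5.82 m

L_max ≈ 5.82 m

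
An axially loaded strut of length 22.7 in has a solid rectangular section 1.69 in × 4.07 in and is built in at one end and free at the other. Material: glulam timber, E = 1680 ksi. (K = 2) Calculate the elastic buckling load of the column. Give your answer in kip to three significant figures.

Buckling occurs about the weak axis: I_min = h·b³/12 with b = 1.69 in (the shorter side).
I_min = 4.07×1.69³/12 = 1.637 in⁴
Effective length L_e = K·L = 2 × 22.7 = 45.40 in
P_cr = π²EI / L_e² = π² × 1680×10³ × 1.637 / 45.40² = 1.317×10^4 lb

P_cr ≈ 13.2 kip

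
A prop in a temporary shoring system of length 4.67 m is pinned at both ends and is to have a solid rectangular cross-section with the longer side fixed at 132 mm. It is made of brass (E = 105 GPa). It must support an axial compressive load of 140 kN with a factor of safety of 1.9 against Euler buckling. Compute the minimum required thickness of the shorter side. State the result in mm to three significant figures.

b ≈ 79.8 mm

Required P_cr = n·P = 1.9 × 140 = 266.0 kN
L_e = K·L = 1 × 4.67 = 4.670 m
Required I = P_cr·L_e²/(π²E) = 2.660×10^5 × 4.670² / (π² × 1.05×10^11) = 5.598×10^-6 m⁴
I_req = 5.598×10^6 mm⁴
Rectangle, weak axis: I_min = h·b³/12 with h = 132 mm fixed  ⇒  b = (12I/h)^(1/3) = 79.8 mm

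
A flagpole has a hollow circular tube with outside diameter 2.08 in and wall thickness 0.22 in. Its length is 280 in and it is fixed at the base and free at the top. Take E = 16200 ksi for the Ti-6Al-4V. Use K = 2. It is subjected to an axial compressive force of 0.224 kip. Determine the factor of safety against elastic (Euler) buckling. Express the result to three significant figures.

Inner diameter d_i = 2.08 − 2×0.22 = 1.640 in
I = π(d_o⁴ − d_i⁴)/64 = π(2.08⁴ − 1.640⁴)/64 = 0.5637 in⁴
Effective length L_e = K·L = 2 × 280 = 560.0 in
P_cr = π²EI / L_e² = π² × 16200×10³ × 0.5637 / 560.0² = 287.4 lb
Factor of safety n = P_cr / P = 0.28740 / 0.224 = 1.28

n ≈ 1.28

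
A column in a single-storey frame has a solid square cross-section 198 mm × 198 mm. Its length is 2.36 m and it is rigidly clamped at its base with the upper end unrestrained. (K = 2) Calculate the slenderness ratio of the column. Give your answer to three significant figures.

I = a⁴/12 = 198⁴/12 = 1.281×10^8 mm⁴
A = 3.920×10^4 mm²;  r_min = √(I/A) = √(1.281×10^8/3.920×10^4) = 57.16 mm
L_e = K·L = 2 × 2.36 m = 4.720 m = 4720.0 mm
λ = L_e / r_min = 4720.0 / 57.16 = 82.6

λ ≈ 82.6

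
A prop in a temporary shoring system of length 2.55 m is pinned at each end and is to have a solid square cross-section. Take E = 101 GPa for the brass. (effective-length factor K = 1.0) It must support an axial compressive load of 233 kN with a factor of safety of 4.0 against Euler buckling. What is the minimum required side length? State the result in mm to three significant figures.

Required P_cr = n·P = 4.0 × 233 = 932.0 kN
L_e = K·L = 1 × 2.55 = 2.550 m
Required I = P_cr·L_e²/(π²E) = 9.320×10^5 × 2.550² / (π² × 1.01×10^11) = 6.080×10^-6 m⁴
I_req = 6.080×10^6 mm⁴
Solid square: I = a⁴/12  ⇒  a = (12I)^(1/4) = (12×6.080×10^6)^(1/4) = 92.4 mm

a ≈ 92.4 mm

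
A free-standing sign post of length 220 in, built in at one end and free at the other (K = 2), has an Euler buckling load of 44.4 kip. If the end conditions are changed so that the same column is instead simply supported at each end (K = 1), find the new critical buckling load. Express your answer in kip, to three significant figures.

P_cr ∝ 1/K², so P_cr,new = P_cr,old × (K_old/K_new)² = 44.4 × (2/1)²
= 44.4 × 4.000 = 178 kip

P_cr ≈ 178 kip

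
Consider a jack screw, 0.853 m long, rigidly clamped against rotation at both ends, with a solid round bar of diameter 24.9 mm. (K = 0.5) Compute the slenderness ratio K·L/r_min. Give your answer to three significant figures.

λ ≈ 68.5

I = πd⁴/64 = π×24.9⁴/64 = 1.887×10^4 mm⁴
A = 487.0 mm²;  r_min = √(I/A) = √(1.887×10^4/487.0) = 6.225 mm
L_e = K·L = 0.5 × 0.853 m = 0.4265 m = 426.50 mm
λ = L_e / r_min = 426.50 / 6.225 = 68.5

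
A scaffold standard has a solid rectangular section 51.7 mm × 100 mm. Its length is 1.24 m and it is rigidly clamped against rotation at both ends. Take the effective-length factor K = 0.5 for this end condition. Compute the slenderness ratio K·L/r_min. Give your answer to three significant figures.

For a rectangle r_min = b/√12 = 51.7/√12 = 14.92 mm
L_e = K·L = 0.5 × 1.24 m = 0.6200 m = 620.00 mm
λ = L_e / r_min = 620.00 / 14.92 = 41.5

λ ≈ 41.5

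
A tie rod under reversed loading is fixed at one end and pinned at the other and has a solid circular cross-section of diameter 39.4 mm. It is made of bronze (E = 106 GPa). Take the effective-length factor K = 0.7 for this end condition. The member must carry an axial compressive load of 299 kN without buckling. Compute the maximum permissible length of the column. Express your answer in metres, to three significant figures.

L_max ≈ 0.919 m

I = πd⁴/64 = π×39.4⁴/64 = 1.183×10^5 mm⁴
I = 1.183×10^-7 m⁴
At the buckling limit P_cr = P = 2.990×10^5 N
From P_cr = π²EI/(K·L)²:  L = (1/K)·√(π²EI/P_cr) = (1/0.7)·√(π²×1.06×10^11×1.183×10^-7/2.990×10^5)
L = 0.919 m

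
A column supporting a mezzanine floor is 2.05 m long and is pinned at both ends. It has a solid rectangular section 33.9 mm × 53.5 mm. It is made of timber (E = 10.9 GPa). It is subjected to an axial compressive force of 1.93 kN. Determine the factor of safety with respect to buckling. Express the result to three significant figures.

Buckling occurs about the weak axis: I_min = h·b³/12 with b = 33.9 mm (the shorter side).
I_min = 53.5×33.9³/12 = 1.737×10^5 mm⁴
I = 1.737×10^5 mm⁴ = 1.737×10^-7 m⁴
Effective length L_e = K·L = 1 × 2.05 = 2.050 m
P_cr = π²EI / L_e² = π² × 10.9×10⁹ × 1.737×10^-7 / 2.050² = 4.446×10^3 N
Factor of safety n = P_cr / P = 4.4462 / 1.93 = 2.30

n ≈ 2.30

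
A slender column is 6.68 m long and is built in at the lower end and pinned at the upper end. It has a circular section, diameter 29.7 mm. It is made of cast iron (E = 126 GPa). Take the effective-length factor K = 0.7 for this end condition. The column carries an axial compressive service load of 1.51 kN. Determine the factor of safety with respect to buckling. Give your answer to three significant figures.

I = πd⁴/64 = π×29.7⁴/64 = 3.819×10^4 mm⁴
I = 3.819×10^4 mm⁴ = 3.819×10^-8 m⁴
Effective length L_e = K·L = 0.7 × 6.68 = 4.676 m
P_cr = π²EI / L_e² = π² × 126×10⁹ × 3.819×10^-8 / 4.676² = 2.172×10^3 N
Factor of safety n = P_cr / P = 2.1723 / 1.51 = 1.44

n ≈ 1.44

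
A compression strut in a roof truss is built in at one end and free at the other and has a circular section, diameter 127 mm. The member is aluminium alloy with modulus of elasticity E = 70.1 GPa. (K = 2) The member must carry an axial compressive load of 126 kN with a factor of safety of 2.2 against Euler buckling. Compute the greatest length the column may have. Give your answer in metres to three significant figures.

L_max ≈ 2.82 m

I = πd⁴/64 = π×127⁴/64 = 1.277×10^7 mm⁴
I = 1.277×10^-5 m⁴
Required critical load P_cr = n·P = 2.2 × 126 = 277.2 kN = 2.772×10^5 N
From P_cr = π²EI/(K·L)²:  L = (1/K)·√(π²EI/P_cr) = (1/2)·√(π²×7.01×10^10×1.277×10^-5/2.772×10^5)
L = 2.82 m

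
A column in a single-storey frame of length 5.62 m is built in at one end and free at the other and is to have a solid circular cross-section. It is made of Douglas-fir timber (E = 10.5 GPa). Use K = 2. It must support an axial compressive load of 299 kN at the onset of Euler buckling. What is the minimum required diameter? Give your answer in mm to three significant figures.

L_e = K·L = 2 × 5.62 = 11.24 m
Required I = P_cr·L_e²/(π²E) = 2.990×10^5 × 11.24² / (π² × 1.05×10^10) = 3.645×10^-4 m⁴
I_req = 3.645×10^8 mm⁴
Solid circle: I = πd⁴/64  ⇒  d = (64I/π)^(1/4) = (64×3.645×10^8/π)^(1/4) = 294 mm

d ≈ 294 mm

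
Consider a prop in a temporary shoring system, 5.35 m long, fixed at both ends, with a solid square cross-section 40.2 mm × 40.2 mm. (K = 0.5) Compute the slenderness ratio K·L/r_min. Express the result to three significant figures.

λ ≈ 231

I = a⁴/12 = 40.2⁴/12 = 2.176×10^5 mm⁴
A = 1.616×10^3 mm²;  r_min = √(I/A) = √(2.176×10^5/1.616×10^3) = 11.60 mm
L_e = K·L = 0.5 × 5.35 m = 2.675 m = 2675.0 mm
λ = L_e / r_min = 2675.0 / 11.60 = 231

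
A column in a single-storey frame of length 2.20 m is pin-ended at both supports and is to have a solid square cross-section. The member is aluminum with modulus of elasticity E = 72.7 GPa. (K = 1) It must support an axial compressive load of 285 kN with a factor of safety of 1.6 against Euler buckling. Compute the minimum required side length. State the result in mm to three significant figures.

a ≈ 77.9 mm

Required P_cr = n·P = 1.6 × 285 = 456.0 kN
L_e = K·L = 1 × 2.20 = 2.200 m
Required I = P_cr·L_e²/(π²E) = 4.560×10^5 × 2.200² / (π² × 7.27×10^10) = 3.076×10^-6 m⁴
I_req = 3.076×10^6 mm⁴
Solid square: I = a⁴/12  ⇒  a = (12I)^(1/4) = (12×3.076×10^6)^(1/4) = 77.9 mm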